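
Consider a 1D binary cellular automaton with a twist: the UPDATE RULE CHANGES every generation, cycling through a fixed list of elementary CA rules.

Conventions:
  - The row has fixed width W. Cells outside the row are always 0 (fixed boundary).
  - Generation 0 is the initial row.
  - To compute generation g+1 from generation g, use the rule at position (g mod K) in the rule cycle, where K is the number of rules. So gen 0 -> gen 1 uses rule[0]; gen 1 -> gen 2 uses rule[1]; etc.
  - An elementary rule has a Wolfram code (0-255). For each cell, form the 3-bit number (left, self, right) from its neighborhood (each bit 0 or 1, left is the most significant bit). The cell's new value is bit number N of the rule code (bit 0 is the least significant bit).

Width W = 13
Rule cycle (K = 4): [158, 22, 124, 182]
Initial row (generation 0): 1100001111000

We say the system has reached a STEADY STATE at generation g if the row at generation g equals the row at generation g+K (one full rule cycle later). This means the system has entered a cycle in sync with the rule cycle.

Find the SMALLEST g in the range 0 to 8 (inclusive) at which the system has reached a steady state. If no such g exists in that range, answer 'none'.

Answer: 6

Derivation:
Gen 0: 1100001111000
Gen 1 (rule 158): 1010011110100
Gen 2 (rule 22): 1011100000110
Gen 3 (rule 124): 1110110000111
Gen 4 (rule 182): 0101001001010
Gen 5 (rule 158): 1101111111011
Gen 6 (rule 22): 0000000000000
Gen 7 (rule 124): 0000000000000
Gen 8 (rule 182): 0000000000000
Gen 9 (rule 158): 0000000000000
Gen 10 (rule 22): 0000000000000
Gen 11 (rule 124): 0000000000000
Gen 12 (rule 182): 0000000000000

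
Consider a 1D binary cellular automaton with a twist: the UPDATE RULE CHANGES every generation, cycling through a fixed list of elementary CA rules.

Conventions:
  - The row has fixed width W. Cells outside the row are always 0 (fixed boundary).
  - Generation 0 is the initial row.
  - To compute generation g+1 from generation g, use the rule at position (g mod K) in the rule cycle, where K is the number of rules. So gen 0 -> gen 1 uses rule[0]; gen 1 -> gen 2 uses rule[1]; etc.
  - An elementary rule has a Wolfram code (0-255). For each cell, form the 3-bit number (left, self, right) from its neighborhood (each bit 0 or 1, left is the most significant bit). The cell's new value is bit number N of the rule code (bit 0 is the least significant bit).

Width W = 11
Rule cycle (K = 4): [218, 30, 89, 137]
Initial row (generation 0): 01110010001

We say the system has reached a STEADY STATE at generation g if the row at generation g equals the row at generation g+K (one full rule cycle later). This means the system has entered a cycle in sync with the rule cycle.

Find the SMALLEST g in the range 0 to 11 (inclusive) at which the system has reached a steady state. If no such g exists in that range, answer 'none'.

Answer: 2

Derivation:
Gen 0: 01110010001
Gen 1 (rule 218): 11111101010
Gen 2 (rule 30): 10000001011
Gen 3 (rule 89): 01111100011
Gen 4 (rule 137): 01111001010
Gen 5 (rule 218): 11111110001
Gen 6 (rule 30): 10000001011
Gen 7 (rule 89): 01111100011
Gen 8 (rule 137): 01111001010
Gen 9 (rule 218): 11111110001
Gen 10 (rule 30): 10000001011
Gen 11 (rule 89): 01111100011
Gen 12 (rule 137): 01111001010
Gen 13 (rule 218): 11111110001
Gen 14 (rule 30): 10000001011
Gen 15 (rule 89): 01111100011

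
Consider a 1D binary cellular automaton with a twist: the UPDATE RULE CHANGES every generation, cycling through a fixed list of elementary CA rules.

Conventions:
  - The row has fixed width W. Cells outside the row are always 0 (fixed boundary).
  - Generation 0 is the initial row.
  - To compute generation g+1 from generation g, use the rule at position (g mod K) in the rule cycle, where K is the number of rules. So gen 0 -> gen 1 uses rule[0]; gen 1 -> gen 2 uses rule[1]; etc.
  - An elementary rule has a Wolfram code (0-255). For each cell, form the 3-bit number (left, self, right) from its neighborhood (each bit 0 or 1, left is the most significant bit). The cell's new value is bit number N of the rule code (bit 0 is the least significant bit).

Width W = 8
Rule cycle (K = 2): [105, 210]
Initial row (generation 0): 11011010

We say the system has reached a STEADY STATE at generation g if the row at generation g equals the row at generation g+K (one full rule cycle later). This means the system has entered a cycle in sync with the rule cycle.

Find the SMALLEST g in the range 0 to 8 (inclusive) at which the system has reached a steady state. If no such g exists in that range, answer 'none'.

Gen 0: 11011010
Gen 1 (rule 105): 11111100
Gen 2 (rule 210): 01111110
Gen 3 (rule 105): 01000010
Gen 4 (rule 210): 10100101
Gen 5 (rule 105): 01000010
Gen 6 (rule 210): 10100101
Gen 7 (rule 105): 01000010
Gen 8 (rule 210): 10100101
Gen 9 (rule 105): 01000010
Gen 10 (rule 210): 10100101

Answer: 3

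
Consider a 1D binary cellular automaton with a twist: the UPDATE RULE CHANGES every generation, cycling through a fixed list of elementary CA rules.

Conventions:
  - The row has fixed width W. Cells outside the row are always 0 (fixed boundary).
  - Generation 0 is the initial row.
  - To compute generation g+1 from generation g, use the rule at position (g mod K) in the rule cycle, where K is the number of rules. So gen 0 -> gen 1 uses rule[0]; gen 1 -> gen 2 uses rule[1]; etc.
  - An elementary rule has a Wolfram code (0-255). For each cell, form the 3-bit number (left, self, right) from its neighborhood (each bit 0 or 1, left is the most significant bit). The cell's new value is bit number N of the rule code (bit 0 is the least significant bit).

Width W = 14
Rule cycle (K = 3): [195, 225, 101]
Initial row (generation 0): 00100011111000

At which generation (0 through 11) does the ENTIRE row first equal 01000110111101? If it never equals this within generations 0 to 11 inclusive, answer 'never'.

Gen 0: 00100011111000
Gen 1 (rule 195): 11001101111011
Gen 2 (rule 225): 01000110111101
Gen 3 (rule 101): 01010011000111
Gen 4 (rule 195): 10000101011011
Gen 5 (rule 225): 00110010101101
Gen 6 (rule 101): 10010011110111
Gen 7 (rule 195): 00100101110011
Gen 8 (rule 225): 10000010110001
Gen 9 (rule 101): 10111011010101
Gen 10 (rule 195): 00011001000000
Gen 11 (rule 225): 11001000011111

Answer: 2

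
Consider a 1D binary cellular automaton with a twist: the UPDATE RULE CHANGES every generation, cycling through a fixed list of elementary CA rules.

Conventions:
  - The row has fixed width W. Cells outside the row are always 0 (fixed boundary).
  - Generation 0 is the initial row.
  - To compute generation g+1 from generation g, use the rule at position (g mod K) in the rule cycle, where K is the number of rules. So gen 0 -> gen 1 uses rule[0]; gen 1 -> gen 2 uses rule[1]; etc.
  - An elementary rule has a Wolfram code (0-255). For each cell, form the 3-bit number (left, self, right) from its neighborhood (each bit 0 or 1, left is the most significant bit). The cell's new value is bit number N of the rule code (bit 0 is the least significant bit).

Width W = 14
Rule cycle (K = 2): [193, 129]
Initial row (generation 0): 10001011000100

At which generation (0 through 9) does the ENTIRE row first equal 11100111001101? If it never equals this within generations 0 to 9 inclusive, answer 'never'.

Answer: never

Derivation:
Gen 0: 10001011000100
Gen 1 (rule 193): 00100001010001
Gen 2 (rule 129): 10001100000100
Gen 3 (rule 193): 00100101110001
Gen 4 (rule 129): 10000000100100
Gen 5 (rule 193): 00111110000001
Gen 6 (rule 129): 10011100111100
Gen 7 (rule 193): 00001100011101
Gen 8 (rule 129): 11100001001000
Gen 9 (rule 193): 01101100000011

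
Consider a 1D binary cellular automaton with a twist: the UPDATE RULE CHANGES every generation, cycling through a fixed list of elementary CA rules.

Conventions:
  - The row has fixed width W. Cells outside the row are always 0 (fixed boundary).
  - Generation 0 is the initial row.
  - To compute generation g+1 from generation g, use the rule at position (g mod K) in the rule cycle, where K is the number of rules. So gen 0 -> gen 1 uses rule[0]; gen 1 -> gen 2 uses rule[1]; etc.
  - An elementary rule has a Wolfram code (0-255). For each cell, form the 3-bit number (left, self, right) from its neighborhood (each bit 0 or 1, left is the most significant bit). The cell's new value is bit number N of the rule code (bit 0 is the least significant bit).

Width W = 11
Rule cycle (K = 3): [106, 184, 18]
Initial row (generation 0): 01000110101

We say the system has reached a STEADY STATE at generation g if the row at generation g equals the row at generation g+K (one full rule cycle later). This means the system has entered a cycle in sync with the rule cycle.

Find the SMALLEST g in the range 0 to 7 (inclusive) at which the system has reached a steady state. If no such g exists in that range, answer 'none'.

Gen 0: 01000110101
Gen 1 (rule 106): 10001111010
Gen 2 (rule 184): 01001110101
Gen 3 (rule 18): 10110000000
Gen 4 (rule 106): 01110000000
Gen 5 (rule 184): 01101000000
Gen 6 (rule 18): 10000100000
Gen 7 (rule 106): 00001000000
Gen 8 (rule 184): 00000100000
Gen 9 (rule 18): 00001010000
Gen 10 (rule 106): 00010100000

Answer: none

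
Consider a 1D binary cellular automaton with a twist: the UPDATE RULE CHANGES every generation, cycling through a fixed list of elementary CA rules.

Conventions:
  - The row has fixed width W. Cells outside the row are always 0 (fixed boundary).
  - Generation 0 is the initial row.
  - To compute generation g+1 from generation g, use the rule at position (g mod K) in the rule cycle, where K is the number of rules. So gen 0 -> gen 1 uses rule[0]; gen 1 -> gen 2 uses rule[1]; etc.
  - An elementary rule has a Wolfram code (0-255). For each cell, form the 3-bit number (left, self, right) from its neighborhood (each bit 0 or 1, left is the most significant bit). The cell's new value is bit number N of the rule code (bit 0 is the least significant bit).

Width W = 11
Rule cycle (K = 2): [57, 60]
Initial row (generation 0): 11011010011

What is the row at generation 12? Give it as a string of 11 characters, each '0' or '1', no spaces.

Answer: 11010101110

Derivation:
Gen 0: 11011010011
Gen 1 (rule 57): 10110101010
Gen 2 (rule 60): 11101111111
Gen 3 (rule 57): 10011000000
Gen 4 (rule 60): 11010100000
Gen 5 (rule 57): 10101011111
Gen 6 (rule 60): 11111110000
Gen 7 (rule 57): 10000001111
Gen 8 (rule 60): 11000001000
Gen 9 (rule 57): 10111100111
Gen 10 (rule 60): 11100010100
Gen 11 (rule 57): 10011001011
Gen 12 (rule 60): 11010101110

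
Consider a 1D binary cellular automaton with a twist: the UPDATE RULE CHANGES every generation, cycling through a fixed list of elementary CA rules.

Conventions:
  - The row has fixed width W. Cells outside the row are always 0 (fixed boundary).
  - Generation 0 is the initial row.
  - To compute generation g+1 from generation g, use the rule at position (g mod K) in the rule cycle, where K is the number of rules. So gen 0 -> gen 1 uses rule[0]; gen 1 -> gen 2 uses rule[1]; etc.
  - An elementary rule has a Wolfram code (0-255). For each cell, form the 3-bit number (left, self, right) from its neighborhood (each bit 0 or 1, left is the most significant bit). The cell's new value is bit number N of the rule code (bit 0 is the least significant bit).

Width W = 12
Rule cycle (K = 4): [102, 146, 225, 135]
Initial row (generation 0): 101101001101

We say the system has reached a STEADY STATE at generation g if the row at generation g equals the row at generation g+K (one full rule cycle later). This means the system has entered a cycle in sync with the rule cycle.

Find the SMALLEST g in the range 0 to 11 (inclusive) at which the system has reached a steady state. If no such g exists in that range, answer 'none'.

Answer: none

Derivation:
Gen 0: 101101001101
Gen 1 (rule 102): 110111010111
Gen 2 (rule 146): 000010000010
Gen 3 (rule 225): 111000111000
Gen 4 (rule 135): 010011010011
Gen 5 (rule 102): 110101110101
Gen 6 (rule 146): 000000100000
Gen 7 (rule 225): 111110001111
Gen 8 (rule 135): 011100110110
Gen 9 (rule 102): 100101011010
Gen 10 (rule 146): 011000000001
Gen 11 (rule 225): 001011111100
Gen 12 (rule 135): 111001111001
Gen 13 (rule 102): 001010001011
Gen 14 (rule 146): 010001010000
Gen 15 (rule 225): 000100100111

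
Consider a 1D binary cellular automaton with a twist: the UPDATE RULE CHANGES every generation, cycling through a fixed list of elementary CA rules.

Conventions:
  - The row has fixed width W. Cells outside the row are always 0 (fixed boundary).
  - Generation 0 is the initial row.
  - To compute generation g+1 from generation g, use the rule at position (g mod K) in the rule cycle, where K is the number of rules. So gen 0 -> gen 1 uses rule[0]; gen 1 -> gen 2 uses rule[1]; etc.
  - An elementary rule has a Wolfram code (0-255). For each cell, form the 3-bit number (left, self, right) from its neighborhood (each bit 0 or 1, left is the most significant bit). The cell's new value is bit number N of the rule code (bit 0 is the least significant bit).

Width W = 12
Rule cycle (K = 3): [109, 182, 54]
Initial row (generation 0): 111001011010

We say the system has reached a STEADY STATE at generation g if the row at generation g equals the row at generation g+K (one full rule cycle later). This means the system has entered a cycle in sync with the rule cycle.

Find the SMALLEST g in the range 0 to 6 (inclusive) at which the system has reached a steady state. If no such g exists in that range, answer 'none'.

Gen 0: 111001011010
Gen 1 (rule 109): 101001111110
Gen 2 (rule 182): 111110111101
Gen 3 (rule 54): 000001000011
Gen 4 (rule 109): 111101011011
Gen 5 (rule 182): 011011100100
Gen 6 (rule 54): 100100011110
Gen 7 (rule 109): 100101010010
Gen 8 (rule 182): 111111111111
Gen 9 (rule 54): 000000000000

Answer: none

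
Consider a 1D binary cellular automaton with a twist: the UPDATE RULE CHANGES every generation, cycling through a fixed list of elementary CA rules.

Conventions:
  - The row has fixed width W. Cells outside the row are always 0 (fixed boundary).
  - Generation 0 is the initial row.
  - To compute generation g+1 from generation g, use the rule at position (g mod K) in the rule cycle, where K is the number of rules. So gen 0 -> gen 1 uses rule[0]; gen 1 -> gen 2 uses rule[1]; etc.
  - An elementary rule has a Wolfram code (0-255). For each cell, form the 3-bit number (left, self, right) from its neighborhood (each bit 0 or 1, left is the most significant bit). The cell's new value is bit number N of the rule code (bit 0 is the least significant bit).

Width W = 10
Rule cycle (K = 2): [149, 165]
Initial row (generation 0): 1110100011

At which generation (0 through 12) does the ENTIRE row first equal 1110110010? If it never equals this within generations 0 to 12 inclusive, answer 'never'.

Gen 0: 1110100011
Gen 1 (rule 149): 0100111000
Gen 2 (rule 165): 0100010011
Gen 3 (rule 149): 0111011000
Gen 4 (rule 165): 0010100011
Gen 5 (rule 149): 1010111000
Gen 6 (rule 165): 1111010011
Gen 7 (rule 149): 0110011000
Gen 8 (rule 165): 0000000011
Gen 9 (rule 149): 1111111000
Gen 10 (rule 165): 0111110011
Gen 11 (rule 149): 0011101000
Gen 12 (rule 165): 1001011011

Answer: never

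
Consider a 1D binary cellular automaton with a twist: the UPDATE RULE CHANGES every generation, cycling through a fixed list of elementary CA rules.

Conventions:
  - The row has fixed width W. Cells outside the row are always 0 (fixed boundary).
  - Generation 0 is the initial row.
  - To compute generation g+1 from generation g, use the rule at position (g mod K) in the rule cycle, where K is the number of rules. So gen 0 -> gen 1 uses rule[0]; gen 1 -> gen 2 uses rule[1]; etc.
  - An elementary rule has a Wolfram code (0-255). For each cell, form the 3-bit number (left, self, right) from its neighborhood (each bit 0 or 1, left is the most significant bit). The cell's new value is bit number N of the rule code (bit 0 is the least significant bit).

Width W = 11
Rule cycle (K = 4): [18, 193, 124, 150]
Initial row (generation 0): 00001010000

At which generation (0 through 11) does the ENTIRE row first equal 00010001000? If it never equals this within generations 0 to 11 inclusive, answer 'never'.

Gen 0: 00001010000
Gen 1 (rule 18): 00010001000
Gen 2 (rule 193): 11000100011
Gen 3 (rule 124): 11100110011
Gen 4 (rule 150): 01011001100
Gen 5 (rule 18): 10000110010
Gen 6 (rule 193): 00110010000
Gen 7 (rule 124): 00111011000
Gen 8 (rule 150): 01010000100
Gen 9 (rule 18): 10001001010
Gen 10 (rule 193): 00100000000
Gen 11 (rule 124): 00110000000

Answer: 1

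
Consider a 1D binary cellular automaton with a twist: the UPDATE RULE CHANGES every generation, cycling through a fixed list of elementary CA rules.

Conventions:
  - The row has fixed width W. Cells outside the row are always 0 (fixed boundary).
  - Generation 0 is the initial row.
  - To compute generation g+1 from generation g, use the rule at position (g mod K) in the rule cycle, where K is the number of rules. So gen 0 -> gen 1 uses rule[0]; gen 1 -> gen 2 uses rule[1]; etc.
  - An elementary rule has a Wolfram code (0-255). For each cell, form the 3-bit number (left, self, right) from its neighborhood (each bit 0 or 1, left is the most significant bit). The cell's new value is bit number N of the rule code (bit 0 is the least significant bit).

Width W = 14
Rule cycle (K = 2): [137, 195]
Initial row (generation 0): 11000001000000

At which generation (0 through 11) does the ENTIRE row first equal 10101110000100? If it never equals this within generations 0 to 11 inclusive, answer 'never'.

Gen 0: 11000001000000
Gen 1 (rule 137): 10011100011111
Gen 2 (rule 195): 00101101101111
Gen 3 (rule 137): 10001001001110
Gen 4 (rule 195): 00110010010110
Gen 5 (rule 137): 10100000000100
Gen 6 (rule 195): 00001111111001
Gen 7 (rule 137): 11101111110000
Gen 8 (rule 195): 01100111110111
Gen 9 (rule 137): 01000111100110
Gen 10 (rule 195): 10011011101010
Gen 11 (rule 137): 00010011000000

Answer: never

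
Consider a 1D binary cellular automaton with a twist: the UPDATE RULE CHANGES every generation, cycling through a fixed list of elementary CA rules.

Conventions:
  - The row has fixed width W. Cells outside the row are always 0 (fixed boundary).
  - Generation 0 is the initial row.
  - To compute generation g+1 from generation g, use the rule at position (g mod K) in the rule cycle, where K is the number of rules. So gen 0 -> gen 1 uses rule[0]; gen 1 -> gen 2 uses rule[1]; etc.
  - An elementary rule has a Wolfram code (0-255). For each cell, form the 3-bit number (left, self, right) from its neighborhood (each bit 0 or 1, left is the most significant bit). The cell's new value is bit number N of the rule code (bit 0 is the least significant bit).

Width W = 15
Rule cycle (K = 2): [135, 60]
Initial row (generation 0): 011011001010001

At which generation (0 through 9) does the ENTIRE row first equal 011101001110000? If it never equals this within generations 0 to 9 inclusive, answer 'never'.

Answer: never

Derivation:
Gen 0: 011011001010001
Gen 1 (rule 135): 100000011010111
Gen 2 (rule 60): 110000010111100
Gen 3 (rule 135): 000111110011001
Gen 4 (rule 60): 000100001010101
Gen 5 (rule 135): 111101111010101
Gen 6 (rule 60): 100011000111111
Gen 7 (rule 135): 101100011011110
Gen 8 (rule 60): 111010010110001
Gen 9 (rule 135): 010010110000111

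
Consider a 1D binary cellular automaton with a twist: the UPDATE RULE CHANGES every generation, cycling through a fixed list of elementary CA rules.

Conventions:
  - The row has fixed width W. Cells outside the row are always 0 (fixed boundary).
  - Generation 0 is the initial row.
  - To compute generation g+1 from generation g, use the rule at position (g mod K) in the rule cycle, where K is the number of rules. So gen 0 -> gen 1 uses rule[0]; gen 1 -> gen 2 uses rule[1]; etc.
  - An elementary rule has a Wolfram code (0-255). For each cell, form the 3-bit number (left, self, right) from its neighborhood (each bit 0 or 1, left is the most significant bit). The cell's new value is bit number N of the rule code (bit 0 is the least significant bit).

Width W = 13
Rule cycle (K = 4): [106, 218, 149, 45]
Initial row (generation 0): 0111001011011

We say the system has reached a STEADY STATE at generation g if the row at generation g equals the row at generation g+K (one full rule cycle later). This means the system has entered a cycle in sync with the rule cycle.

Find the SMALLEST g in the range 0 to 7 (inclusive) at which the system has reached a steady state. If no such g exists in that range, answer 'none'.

Gen 0: 0111001011011
Gen 1 (rule 106): 1101010111111
Gen 2 (rule 218): 1100000111111
Gen 3 (rule 149): 0011110011110
Gen 4 (rule 45): 1010000010000
Gen 5 (rule 106): 0100000100000
Gen 6 (rule 218): 1010001010000
Gen 7 (rule 149): 1011101011111
Gen 8 (rule 45): 1110011110000
Gen 9 (rule 106): 1010110010000
Gen 10 (rule 218): 0000111101000
Gen 11 (rule 149): 1110011001111

Answer: none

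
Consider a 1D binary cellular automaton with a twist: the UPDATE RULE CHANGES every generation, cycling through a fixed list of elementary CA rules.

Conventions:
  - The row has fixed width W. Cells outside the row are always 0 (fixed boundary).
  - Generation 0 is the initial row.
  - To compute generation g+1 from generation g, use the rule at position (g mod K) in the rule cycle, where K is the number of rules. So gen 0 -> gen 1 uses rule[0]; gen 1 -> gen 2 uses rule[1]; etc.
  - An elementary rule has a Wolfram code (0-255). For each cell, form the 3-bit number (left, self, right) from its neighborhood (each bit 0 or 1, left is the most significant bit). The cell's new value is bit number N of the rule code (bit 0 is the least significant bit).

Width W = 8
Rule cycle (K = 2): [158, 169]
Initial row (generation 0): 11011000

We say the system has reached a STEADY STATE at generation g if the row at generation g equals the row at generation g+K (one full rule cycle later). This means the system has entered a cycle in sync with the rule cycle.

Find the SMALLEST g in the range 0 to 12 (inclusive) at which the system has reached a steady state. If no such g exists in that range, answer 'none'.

Gen 0: 11011000
Gen 1 (rule 158): 10010100
Gen 2 (rule 169): 00001001
Gen 3 (rule 158): 00011111
Gen 4 (rule 169): 11011110
Gen 5 (rule 158): 10011101
Gen 6 (rule 169): 00011010
Gen 7 (rule 158): 00110011
Gen 8 (rule 169): 10100010
Gen 9 (rule 158): 10110111
Gen 10 (rule 169): 01101110
Gen 11 (rule 158): 11001101
Gen 12 (rule 169): 10001010
Gen 13 (rule 158): 11011011
Gen 14 (rule 169): 10110110

Answer: none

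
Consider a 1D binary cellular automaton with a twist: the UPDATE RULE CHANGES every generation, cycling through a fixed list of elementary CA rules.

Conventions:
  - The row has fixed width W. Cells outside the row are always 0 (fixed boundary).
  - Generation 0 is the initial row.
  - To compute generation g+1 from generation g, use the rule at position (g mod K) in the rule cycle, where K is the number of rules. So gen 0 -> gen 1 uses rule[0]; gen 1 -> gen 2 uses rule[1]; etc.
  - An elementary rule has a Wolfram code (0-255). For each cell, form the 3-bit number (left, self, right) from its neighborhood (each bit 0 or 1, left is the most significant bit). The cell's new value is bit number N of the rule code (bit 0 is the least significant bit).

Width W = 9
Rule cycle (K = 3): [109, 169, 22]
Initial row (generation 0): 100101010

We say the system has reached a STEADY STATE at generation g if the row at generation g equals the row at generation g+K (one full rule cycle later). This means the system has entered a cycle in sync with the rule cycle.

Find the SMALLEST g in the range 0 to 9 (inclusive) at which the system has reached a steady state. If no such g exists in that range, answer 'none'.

Gen 0: 100101010
Gen 1 (rule 109): 100111110
Gen 2 (rule 169): 000111100
Gen 3 (rule 22): 001000010
Gen 4 (rule 109): 101011010
Gen 5 (rule 169): 010110100
Gen 6 (rule 22): 110000110
Gen 7 (rule 109): 110110110
Gen 8 (rule 169): 101101100
Gen 9 (rule 22): 100000010
Gen 10 (rule 109): 101111010
Gen 11 (rule 169): 011110100
Gen 12 (rule 22): 100000110

Answer: none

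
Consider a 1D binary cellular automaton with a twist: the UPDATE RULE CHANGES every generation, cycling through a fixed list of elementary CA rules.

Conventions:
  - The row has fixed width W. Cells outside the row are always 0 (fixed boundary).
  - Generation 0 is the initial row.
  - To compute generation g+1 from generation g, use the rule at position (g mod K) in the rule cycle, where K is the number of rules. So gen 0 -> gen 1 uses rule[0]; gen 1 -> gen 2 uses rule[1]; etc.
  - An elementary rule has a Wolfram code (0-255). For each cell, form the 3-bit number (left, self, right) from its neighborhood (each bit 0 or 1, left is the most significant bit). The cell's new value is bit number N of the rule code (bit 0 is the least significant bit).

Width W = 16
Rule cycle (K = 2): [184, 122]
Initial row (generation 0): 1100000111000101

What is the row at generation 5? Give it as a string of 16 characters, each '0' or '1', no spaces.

Answer: 0010110110101010

Derivation:
Gen 0: 1100000111000101
Gen 1 (rule 184): 1010000110100010
Gen 2 (rule 122): 0101001111010101
Gen 3 (rule 184): 0010101110101010
Gen 4 (rule 122): 0101011011010101
Gen 5 (rule 184): 0010110110101010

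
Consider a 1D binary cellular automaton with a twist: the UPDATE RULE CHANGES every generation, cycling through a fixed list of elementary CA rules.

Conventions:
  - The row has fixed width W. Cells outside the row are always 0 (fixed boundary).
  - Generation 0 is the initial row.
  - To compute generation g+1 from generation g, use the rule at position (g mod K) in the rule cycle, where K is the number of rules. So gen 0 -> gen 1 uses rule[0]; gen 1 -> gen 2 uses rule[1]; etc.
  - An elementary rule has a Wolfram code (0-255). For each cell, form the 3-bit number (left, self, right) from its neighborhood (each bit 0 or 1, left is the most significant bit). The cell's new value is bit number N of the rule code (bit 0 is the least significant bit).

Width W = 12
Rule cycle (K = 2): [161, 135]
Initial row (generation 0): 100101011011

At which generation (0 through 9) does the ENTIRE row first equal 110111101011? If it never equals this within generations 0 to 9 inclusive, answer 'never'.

Answer: 6

Derivation:
Gen 0: 100101011011
Gen 1 (rule 161): 000010100100
Gen 2 (rule 135): 111110101101
Gen 3 (rule 161): 011101010010
Gen 4 (rule 135): 101001010110
Gen 5 (rule 161): 010000101000
Gen 6 (rule 135): 110111101011
Gen 7 (rule 161): 001011010100
Gen 8 (rule 135): 111000010101
Gen 9 (rule 161): 010011001010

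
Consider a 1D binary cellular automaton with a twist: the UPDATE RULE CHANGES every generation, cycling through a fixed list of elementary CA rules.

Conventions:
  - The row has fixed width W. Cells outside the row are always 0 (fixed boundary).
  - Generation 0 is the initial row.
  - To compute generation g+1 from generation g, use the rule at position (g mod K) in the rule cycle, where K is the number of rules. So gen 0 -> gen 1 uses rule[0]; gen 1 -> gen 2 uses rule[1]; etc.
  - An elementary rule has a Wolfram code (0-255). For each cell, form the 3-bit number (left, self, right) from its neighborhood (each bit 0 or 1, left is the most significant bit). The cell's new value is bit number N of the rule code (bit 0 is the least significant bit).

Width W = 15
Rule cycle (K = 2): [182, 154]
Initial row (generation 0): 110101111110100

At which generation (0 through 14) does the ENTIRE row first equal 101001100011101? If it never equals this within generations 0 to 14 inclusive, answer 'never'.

Answer: never

Derivation:
Gen 0: 110101111110100
Gen 1 (rule 182): 001110111101110
Gen 2 (rule 154): 011100111001101
Gen 3 (rule 182): 101011010110011
Gen 4 (rule 154): 000010000101110
Gen 5 (rule 182): 000111001110101
Gen 6 (rule 154): 001110111100000
Gen 7 (rule 182): 010101011010000
Gen 8 (rule 154): 100000010001000
Gen 9 (rule 182): 110000111011100
Gen 10 (rule 154): 101001110011010
Gen 11 (rule 182): 111110101100111
Gen 12 (rule 154): 111100001011110
Gen 13 (rule 182): 011010011101101
Gen 14 (rule 154): 110001111001000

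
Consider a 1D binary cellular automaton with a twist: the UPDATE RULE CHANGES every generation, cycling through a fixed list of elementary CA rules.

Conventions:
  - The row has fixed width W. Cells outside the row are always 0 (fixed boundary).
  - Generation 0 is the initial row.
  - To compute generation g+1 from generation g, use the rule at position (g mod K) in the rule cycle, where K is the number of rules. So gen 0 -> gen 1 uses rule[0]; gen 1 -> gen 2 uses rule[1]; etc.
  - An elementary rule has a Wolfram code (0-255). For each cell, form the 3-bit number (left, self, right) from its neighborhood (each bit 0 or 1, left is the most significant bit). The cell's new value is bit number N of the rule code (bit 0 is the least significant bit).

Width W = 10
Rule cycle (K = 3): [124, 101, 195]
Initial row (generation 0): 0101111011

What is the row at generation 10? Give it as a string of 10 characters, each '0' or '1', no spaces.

Gen 0: 0101111011
Gen 1 (rule 124): 0111001111
Gen 2 (rule 101): 0001000001
Gen 3 (rule 195): 1110011110
Gen 4 (rule 124): 1011010011
Gen 5 (rule 101): 1101110001
Gen 6 (rule 195): 0100110110
Gen 7 (rule 124): 0110111111
Gen 8 (rule 101): 0011000001
Gen 9 (rule 195): 1101011110
Gen 10 (rule 124): 1111110011

Answer: 1111110011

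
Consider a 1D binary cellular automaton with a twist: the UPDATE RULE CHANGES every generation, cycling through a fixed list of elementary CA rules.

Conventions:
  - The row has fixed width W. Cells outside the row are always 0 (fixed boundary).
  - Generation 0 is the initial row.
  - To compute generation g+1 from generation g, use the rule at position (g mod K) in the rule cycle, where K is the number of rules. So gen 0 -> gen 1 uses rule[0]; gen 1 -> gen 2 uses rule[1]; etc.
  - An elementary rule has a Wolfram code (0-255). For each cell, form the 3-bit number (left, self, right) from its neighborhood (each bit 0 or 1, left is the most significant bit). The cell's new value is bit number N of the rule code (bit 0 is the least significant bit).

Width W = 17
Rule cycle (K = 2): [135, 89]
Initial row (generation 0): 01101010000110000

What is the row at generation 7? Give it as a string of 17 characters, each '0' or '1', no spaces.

Gen 0: 01101010000110000
Gen 1 (rule 135): 10001010111000111
Gen 2 (rule 89): 01100000101110101
Gen 3 (rule 135): 10001111100100101
Gen 4 (rule 89): 01101000110010000
Gen 5 (rule 135): 10001011000110111
Gen 6 (rule 89): 01100011110110101
Gen 7 (rule 135): 10001101100000101

Answer: 10001101100000101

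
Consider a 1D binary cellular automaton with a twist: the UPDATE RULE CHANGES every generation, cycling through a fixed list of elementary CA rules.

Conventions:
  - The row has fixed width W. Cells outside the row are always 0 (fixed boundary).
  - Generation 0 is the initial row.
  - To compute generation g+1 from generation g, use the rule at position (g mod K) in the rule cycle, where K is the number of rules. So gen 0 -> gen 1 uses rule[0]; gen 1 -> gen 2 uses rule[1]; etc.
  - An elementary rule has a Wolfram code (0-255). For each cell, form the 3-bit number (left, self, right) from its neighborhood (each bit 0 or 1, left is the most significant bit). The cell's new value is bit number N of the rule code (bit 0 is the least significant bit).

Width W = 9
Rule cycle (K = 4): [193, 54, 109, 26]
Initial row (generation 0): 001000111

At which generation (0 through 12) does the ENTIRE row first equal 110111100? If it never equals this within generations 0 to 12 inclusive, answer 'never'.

Gen 0: 001000111
Gen 1 (rule 193): 100010011
Gen 2 (rule 54): 110111100
Gen 3 (rule 109): 111100101
Gen 4 (rule 26): 100011000
Gen 5 (rule 193): 001001011
Gen 6 (rule 54): 011111100
Gen 7 (rule 109): 010000101
Gen 8 (rule 26): 101001000
Gen 9 (rule 193): 000000011
Gen 10 (rule 54): 000000100
Gen 11 (rule 109): 111110101
Gen 12 (rule 26): 100000000

Answer: 2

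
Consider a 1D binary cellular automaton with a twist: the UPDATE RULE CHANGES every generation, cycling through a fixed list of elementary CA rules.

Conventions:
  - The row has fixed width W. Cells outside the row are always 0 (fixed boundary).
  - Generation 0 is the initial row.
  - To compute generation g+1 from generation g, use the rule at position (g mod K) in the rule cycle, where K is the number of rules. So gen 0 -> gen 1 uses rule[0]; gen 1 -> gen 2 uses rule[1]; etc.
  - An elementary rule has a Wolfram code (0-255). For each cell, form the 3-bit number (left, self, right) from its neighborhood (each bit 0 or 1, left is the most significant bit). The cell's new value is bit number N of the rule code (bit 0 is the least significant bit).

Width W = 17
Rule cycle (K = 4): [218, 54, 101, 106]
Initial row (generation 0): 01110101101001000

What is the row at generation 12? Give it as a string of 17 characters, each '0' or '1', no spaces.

Answer: 01000010110100010

Derivation:
Gen 0: 01110101101001000
Gen 1 (rule 218): 11110001100110100
Gen 2 (rule 54): 00001010011001110
Gen 3 (rule 101): 11101110001000010
Gen 4 (rule 106): 10111010010000100
Gen 5 (rule 218): 00111001101001010
Gen 6 (rule 54): 01000110011111111
Gen 7 (rule 101): 01010010000000001
Gen 8 (rule 106): 10100100000000010
Gen 9 (rule 218): 00011010000000101
Gen 10 (rule 54): 00100111000001111
Gen 11 (rule 101): 10100001011100001
Gen 12 (rule 106): 01000010110100010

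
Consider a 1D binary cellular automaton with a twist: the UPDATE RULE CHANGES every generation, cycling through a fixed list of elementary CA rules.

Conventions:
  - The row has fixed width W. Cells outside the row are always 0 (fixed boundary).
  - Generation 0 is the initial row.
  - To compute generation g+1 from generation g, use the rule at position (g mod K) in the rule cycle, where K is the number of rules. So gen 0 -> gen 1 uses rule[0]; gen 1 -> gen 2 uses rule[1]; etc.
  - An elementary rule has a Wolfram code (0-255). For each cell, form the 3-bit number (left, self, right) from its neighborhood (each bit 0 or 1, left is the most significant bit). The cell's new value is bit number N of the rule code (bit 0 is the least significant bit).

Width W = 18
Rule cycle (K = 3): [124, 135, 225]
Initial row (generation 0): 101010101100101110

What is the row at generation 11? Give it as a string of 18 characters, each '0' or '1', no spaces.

Answer: 100011110111001000

Derivation:
Gen 0: 101010101100101110
Gen 1 (rule 124): 111111111110111011
Gen 2 (rule 135): 011111111100010000
Gen 3 (rule 225): 001111111101000111
Gen 4 (rule 124): 001000000111100101
Gen 5 (rule 135): 111011111011001101
Gen 6 (rule 225): 011101111101000110
Gen 7 (rule 124): 010111000111100111
Gen 8 (rule 135): 110010011011001010
Gen 9 (rule 225): 010000001101000100
Gen 10 (rule 124): 011000001111100110
Gen 11 (rule 135): 100011110111001000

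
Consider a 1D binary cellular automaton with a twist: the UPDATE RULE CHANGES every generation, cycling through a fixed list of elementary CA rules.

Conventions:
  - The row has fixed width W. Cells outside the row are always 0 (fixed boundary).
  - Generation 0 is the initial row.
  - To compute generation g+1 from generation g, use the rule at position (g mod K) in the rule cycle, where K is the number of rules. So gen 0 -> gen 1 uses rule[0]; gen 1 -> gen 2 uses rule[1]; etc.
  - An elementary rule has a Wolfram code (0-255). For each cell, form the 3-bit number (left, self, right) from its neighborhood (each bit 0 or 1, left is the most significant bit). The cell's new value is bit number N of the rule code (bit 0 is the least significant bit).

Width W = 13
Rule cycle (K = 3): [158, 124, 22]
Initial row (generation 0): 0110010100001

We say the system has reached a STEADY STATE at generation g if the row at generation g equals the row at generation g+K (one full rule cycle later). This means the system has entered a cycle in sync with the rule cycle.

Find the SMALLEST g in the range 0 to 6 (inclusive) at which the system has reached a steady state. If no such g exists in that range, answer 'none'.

Gen 0: 0110010100001
Gen 1 (rule 158): 1101110110011
Gen 2 (rule 124): 1111011111011
Gen 3 (rule 22): 0000000000000
Gen 4 (rule 158): 0000000000000
Gen 5 (rule 124): 0000000000000
Gen 6 (rule 22): 0000000000000
Gen 7 (rule 158): 0000000000000
Gen 8 (rule 124): 0000000000000
Gen 9 (rule 22): 0000000000000

Answer: 3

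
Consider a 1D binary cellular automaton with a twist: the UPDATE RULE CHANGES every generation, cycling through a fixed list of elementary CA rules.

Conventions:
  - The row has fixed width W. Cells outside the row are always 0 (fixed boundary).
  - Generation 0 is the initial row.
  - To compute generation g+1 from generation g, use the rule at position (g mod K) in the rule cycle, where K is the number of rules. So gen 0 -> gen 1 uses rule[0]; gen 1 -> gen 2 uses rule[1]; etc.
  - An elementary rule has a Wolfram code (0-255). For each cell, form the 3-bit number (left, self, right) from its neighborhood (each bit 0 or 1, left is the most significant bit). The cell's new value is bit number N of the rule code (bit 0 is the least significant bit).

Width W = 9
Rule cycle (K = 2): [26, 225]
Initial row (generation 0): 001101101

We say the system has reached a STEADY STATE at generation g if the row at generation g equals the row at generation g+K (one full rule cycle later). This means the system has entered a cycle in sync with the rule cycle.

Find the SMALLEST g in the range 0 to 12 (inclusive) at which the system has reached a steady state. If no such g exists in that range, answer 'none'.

Gen 0: 001101101
Gen 1 (rule 26): 011001000
Gen 2 (rule 225): 001000011
Gen 3 (rule 26): 010100110
Gen 4 (rule 225): 001000010
Gen 5 (rule 26): 010100101
Gen 6 (rule 225): 001000010
Gen 7 (rule 26): 010100101
Gen 8 (rule 225): 001000010
Gen 9 (rule 26): 010100101
Gen 10 (rule 225): 001000010
Gen 11 (rule 26): 010100101
Gen 12 (rule 225): 001000010
Gen 13 (rule 26): 010100101
Gen 14 (rule 225): 001000010

Answer: 4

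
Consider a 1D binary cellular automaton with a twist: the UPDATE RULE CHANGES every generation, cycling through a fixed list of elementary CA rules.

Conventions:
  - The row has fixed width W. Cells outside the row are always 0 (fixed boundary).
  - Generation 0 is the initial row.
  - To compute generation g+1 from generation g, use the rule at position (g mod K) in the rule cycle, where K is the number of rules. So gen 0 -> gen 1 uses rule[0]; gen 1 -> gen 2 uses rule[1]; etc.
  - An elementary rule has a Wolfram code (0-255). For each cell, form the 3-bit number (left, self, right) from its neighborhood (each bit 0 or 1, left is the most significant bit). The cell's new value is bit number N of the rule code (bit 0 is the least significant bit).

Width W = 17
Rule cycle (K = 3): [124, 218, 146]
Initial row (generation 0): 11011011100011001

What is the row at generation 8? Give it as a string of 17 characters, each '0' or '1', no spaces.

Gen 0: 11011011100011001
Gen 1 (rule 124): 11111110110011101
Gen 2 (rule 218): 11111110111111100
Gen 3 (rule 146): 01111100011111010
Gen 4 (rule 124): 01000110010001111
Gen 5 (rule 218): 10101111101011111
Gen 6 (rule 146): 00000111000001110
Gen 7 (rule 124): 00000101100001011
Gen 8 (rule 218): 00001001110010011

Answer: 00001001110010011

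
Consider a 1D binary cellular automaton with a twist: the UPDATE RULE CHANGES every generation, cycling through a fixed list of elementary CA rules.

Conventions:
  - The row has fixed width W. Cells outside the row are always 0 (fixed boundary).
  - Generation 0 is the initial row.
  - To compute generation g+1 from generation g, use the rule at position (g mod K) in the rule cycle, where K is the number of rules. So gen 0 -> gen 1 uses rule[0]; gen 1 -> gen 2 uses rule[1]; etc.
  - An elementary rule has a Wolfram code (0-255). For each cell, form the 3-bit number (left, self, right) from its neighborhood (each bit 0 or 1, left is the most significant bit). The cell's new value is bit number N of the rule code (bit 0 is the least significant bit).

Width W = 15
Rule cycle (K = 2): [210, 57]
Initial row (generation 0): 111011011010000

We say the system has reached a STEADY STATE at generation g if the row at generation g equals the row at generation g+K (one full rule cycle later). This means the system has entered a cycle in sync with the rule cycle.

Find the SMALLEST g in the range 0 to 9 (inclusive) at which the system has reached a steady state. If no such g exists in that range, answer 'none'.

Gen 0: 111011011010000
Gen 1 (rule 210): 011001001001000
Gen 2 (rule 57): 010100100100111
Gen 3 (rule 210): 100011011011011
Gen 4 (rule 57): 011010110110110
Gen 5 (rule 210): 101000010010011
Gen 6 (rule 57): 010111001001010
Gen 7 (rule 210): 100011110110001
Gen 8 (rule 57): 011010001101100
Gen 9 (rule 210): 101001010100110
Gen 10 (rule 57): 010100101010101
Gen 11 (rule 210): 100011000000000

Answer: none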